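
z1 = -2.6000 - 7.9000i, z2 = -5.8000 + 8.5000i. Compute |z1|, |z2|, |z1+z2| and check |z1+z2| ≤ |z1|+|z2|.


|z1| = sqrt((-2.6)^2 + (-7.9)^2) = sqrt(69.17) = 8.3169
|z2| = sqrt((-5.8)^2 + 8.5^2) = sqrt(105.89) = 10.2903
z1+z2 = -8.4000 + 0.6000i
|z1+z2| = sqrt(70.92) = 8.4214
|z1|+|z2| = 8.3169 + 10.2903 = 18.6072

|z1+z2| = 8.4214 ≤ |z1|+|z2| = 18.6072 (verified)


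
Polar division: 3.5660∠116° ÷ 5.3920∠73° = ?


r = 3.5660 / 5.3920 = 0.6614
theta = 116° - 73° = 43° = 43° (mod 360)

0.6614 cis(43°)


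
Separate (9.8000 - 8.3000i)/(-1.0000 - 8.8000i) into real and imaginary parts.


Multiply by conjugate: (9.8000 - 8.3000i)(-1.0000 + 8.8000i) / ((-1)^2 + (-8.8)^2)
Numerator real = 9.8*(-1) - (8.3)*(-8.8) = 63.24
Numerator imag = -8.3*(-1) - 9.8*(-8.8) = 94.54
Denominator = 78.44
Re(z) = 63.24/78.44 = 0.8062
Im(z) = 94.54/78.44 = 1.2053

Re(z) = 0.8062, Im(z) = 1.2053


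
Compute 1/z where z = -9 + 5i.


|z|^2 = 81+25 = 106
1/z = (-9 - 5i)/106

1/z = -0.0849 - 0.0472i


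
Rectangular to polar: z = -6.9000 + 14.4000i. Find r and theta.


r = sqrt(47.61+207.36) = sqrt(254.97) = 15.9678
theta = atan2(14.4, -6.9) = 115.6022 degrees

r = 15.9678, theta = 115.6022 degrees


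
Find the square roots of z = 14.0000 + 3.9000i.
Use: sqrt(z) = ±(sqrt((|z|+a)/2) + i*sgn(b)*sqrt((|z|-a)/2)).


|z| = sqrt(196+15.21) = 14.5331
sqrt((|z|+a)/2) = sqrt((14.5331+14)/2) = sqrt(14.2665) = 3.7771
sqrt((|z|-a)/2) = sqrt((14.5331-14)/2) = sqrt(0.2665) = 0.5163

±(3.7771 + 0.5163i) i.e. 3.7771 + 0.5163i and -3.7771 - 0.5163i


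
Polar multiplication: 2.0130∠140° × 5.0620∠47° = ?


r = 2.0130 * 5.0620 = 10.1898
theta = 140° + 47° = 187° = 187° (mod 360)

10.1898 cis(187°)


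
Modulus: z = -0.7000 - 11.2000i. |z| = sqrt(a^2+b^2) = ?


|z| = sqrt((-0.7)^2 + (-11.2)^2) = sqrt(0.49 + 125.44) = sqrt(125.93) = 11.2219

|z| = 11.2219


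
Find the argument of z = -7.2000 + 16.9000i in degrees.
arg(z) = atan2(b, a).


Re = -7.2, Im = 16.9
arg = atan2(16.9, -7.2) = 113.0757 degrees

arg(z) = 113.0757 degrees


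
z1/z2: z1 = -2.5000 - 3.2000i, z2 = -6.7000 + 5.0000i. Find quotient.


Conjugate of z2 = -6.7000 - 5.0000i
Numerator: (-2.5000 - 3.2000i)(-6.7000 - 5.0000i) = 0.7500 + 33.9400i
Denominator: (-6.7)^2 + 5^2 = 69.89
Result = (0.7500 + 33.9400i)/69.89

0.0107 + 0.4856i


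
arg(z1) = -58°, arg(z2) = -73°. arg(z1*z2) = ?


arg(z1*z2) = -58° - 73° = -131°
Normalized to (-180°, 180°]: -131°

-131°


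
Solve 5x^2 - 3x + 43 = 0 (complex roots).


disc = (-3)^2 - 4*5*43 = 9 - 860 = -851
sqrt(|disc|) = sqrt(851) = 29.1719
Real part = 3/(2*5) = 0.3000
Imag part = 29.1719/(2*5) = 2.9172

0.3000 ± 2.9172i


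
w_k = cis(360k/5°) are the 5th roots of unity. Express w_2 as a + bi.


Angle = 360*2/5 = 144°
a = cos(144°) = -0.8090
b = sin(144°) = 0.5878

-0.8090 + 0.5878i


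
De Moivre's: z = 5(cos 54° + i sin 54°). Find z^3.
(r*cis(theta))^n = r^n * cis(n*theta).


r^3 = 5^3 = 125
n*theta = 3*54° = 162° = 162° (mod 360)
a = 125*cos(162°) = -118.8821
b = 125*sin(162°) = 38.6271

125 cis(162°) = -118.8821 + 38.6271i


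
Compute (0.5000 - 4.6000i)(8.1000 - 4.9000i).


Real = 0.5*8.1 - (-4.6)*(-4.9) = 4.05 - 22.54 = -18.49
Imag = 0.5*(-4.9) + 8.1*(-4.6) = -2.45 - (37.26) = -39.71

-18.4900 - 39.7100i


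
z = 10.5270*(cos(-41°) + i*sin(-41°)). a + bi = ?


a = 10.5270*cos(-41°) = 10.5270*0.75471 = 7.9448
b = 10.5270*sin(-41°) = 10.5270*(-0.65606) = -6.9063

7.9448 - 6.9063i


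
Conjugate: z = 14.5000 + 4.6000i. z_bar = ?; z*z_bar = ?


z_bar = 14.5000 - 4.6000i
z*z_bar = 14.5^2 + 4.6^2 = 210.25 + 21.16 = 231.41

z_bar = 14.5000 - 4.6000i, z*z_bar = 231.41


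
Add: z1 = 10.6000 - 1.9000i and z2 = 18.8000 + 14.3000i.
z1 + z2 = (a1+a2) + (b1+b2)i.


Real: 10.6 + 18.8 = 29.4
Imag: -1.9 + 14.3 = 12.4

29.4000 + 12.4000i


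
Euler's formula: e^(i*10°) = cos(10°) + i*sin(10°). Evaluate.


cos(10°) = 0.9848
sin(10°) = 0.1736

e^(i*10°) = 0.9848 + 0.1736i


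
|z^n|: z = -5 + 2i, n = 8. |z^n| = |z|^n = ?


|z| = sqrt(25+4) = sqrt(29) = 5.3852
|z^8| = |z|^8 = (sqrt(29))^8 = 29^4 = 707281

|z^8| = 707281


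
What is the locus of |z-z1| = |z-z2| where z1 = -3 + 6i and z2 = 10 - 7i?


Equal distances means the locus is the perpendicular bisector of z1 and z2.
Midpoint = ((-3+10)/2, (6+(-7))/2) = (3.5000, -0.5000)

Perpendicular bisector through (3.5000, -0.5000)


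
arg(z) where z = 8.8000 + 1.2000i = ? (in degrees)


Re = 8.8, Im = 1.2
arg = atan2(1.2, 8.8) = 7.7652 degrees

arg(z) = 7.7652 degrees


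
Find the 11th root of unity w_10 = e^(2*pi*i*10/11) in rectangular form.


Angle = 360*10/11 = 327.2727°
a = cos(327.2727°) = 0.8413
b = sin(327.2727°) = -0.5406

0.8413 - 0.5406i


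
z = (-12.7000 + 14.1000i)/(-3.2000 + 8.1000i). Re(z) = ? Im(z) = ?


Multiply by conjugate: (-12.7000 + 14.1000i)(-3.2000 - 8.1000i) / ((-3.2)^2 + 8.1^2)
Numerator real = -12.7*(-3.2) + 14.1*8.1 = 154.85
Numerator imag = 14.1*(-3.2) - (-12.7)*8.1 = 57.75
Denominator = 75.85
Re(z) = 154.85/75.85 = 2.0415
Im(z) = 57.75/75.85 = 0.7614

Re(z) = 2.0415, Im(z) = 0.7614


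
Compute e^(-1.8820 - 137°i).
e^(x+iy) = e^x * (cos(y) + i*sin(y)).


e^-1.8820 = 0.1523
cos(-137°) = -0.7314
sin(-137°) = -0.682
Real = 0.1523*(-0.7314) = -0.1114
Imag = 0.1523*(-0.682) = -0.1039

-0.1114 - 0.1039i


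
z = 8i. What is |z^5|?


|z| = sqrt(0+64) = sqrt(64) = 8
|z^5| = |z|^5 = 8^5 = 32768

|z^5| = 32768


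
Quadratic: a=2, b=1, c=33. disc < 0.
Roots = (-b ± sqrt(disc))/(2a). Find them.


disc = 1^2 - 4*2*33 = 1 - 264 = -263
sqrt(|disc|) = sqrt(263) = 16.2173
Real part = -1/(2*2) = -0.2500
Imag part = 16.2173/(2*2) = 4.0543

-0.2500 ± 4.0543i


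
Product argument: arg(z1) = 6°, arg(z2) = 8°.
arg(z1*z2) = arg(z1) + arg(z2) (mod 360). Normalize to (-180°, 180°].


arg(z1*z2) = 6° + 8° = 14°
Normalized to (-180°, 180°]: 14°

14°


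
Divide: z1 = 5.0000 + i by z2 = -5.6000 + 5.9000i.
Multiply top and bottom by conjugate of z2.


Conjugate of z2 = -5.6000 - 5.9000i
Numerator: (5.0000 + i)(-5.6000 - 5.9000i) = -22.1000 - 35.1000i
Denominator: (-5.6)^2 + 5.9^2 = 66.17
Result = (-22.1000 - 35.1000i)/66.17

-0.3340 - 0.5305i


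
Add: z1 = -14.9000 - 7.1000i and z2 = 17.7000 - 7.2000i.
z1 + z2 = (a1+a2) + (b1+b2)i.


Real: -14.9 + 17.7 = 2.8
Imag: -7.1 - 7.2 = -14.3

2.8000 - 14.3000i


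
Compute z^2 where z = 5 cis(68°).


r^2 = 5^2 = 25
n*theta = 2*68° = 136° = 136° (mod 360)
a = 25*cos(136°) = -17.9835
b = 25*sin(136°) = 17.3665

25 cis(136°) = -17.9835 + 17.3665i


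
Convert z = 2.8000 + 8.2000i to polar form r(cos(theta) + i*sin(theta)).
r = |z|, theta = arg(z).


r = sqrt(7.84+67.24) = sqrt(75.08) = 8.6649
theta = atan2(8.2, 2.8) = 71.1468 degrees

r = 8.6649, theta = 71.1468 degrees


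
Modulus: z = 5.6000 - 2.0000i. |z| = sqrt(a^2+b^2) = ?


|z| = sqrt(5.6^2 + (-2)^2) = sqrt(31.36 + 4) = sqrt(35.36) = 5.9464

|z| = 5.9464


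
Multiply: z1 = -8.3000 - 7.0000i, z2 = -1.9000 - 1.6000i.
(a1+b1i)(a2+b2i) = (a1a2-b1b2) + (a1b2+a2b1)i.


Real = -8.3*(-1.9) - (-7)*(-1.6) = 15.77 - 11.2 = 4.57
Imag = -8.3*(-1.6) - (1.9)*(-7) = 13.28 + 13.3 = 26.58

4.5700 + 26.5800i


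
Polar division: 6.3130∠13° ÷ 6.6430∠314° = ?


r = 6.3130 / 6.6430 = 0.9503
theta = 13° - 314° = -301° = 59° (mod 360)

0.9503 cis(59°)


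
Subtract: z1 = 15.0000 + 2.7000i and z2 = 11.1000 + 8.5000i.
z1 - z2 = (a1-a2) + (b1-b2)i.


Real: 15 - 11.1 = 3.9
Imag: 2.7 - 8.5 = -5.8

3.9000 - 5.8000i


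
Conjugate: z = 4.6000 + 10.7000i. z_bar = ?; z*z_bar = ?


z_bar = 4.6000 - 10.7000i
z*z_bar = 4.6^2 + 10.7^2 = 21.16 + 114.49 = 135.65

z_bar = 4.6000 - 10.7000i, z*z_bar = 135.65


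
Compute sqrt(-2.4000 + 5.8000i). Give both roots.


|z| = sqrt(5.76+33.64) = 6.2769
sqrt((|z|+a)/2) = sqrt((6.2769+(-2.4))/2) = sqrt(1.9385) = 1.3923
sqrt((|z|-a)/2) = sqrt((6.2769-(-2.4))/2) = sqrt(4.3385) = 2.0829

±(1.3923 + 2.0829i) i.e. 1.3923 + 2.0829i and -1.3923 - 2.0829i


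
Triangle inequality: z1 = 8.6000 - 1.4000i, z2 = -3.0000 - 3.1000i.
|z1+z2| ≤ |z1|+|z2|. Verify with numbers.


|z1| = sqrt(8.6^2 + (-1.4)^2) = sqrt(75.92) = 8.7132
|z2| = sqrt((-3)^2 + (-3.1)^2) = sqrt(18.61) = 4.3139
z1+z2 = 5.6000 - 4.5000i
|z1+z2| = sqrt(51.61) = 7.1840
|z1|+|z2| = 8.7132 + 4.3139 = 13.0271

|z1+z2| = 7.1840 ≤ |z1|+|z2| = 13.0271 (verified)


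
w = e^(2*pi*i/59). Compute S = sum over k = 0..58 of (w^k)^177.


The roots are w_k = w^k with w = e^(2*pi*i/59), and (w^k)^177 = (w^177)^k.
So S = 1 + u + u^2 + ... + u^(58) with u = w^177.
177 = 3*59 + 0, so 177 is a multiple of 59 and u = (w^59)^3 = 1.
Every one of the 59 terms equals 1: S = 59

S = 59


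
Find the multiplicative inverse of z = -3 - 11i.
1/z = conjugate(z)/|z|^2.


|z|^2 = 9+121 = 130
1/z = (-3 + 11i)/130

1/z = -0.0231 + 0.0846i


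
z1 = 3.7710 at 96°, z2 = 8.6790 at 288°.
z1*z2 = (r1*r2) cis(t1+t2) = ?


r = 3.7710 * 8.6790 = 32.7285
theta = 96° + 288° = 384° = 24° (mod 360)

32.7285 cis(24°)


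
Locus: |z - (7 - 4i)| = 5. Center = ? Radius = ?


|z - z0| = r is a circle with center z0 and radius r.
Center = (7, -4), radius = 5

Circle with center (7, -4) and radius 5


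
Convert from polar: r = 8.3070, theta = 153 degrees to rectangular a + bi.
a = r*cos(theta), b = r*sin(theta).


a = 8.3070*cos(153°) = 8.3070*(-0.89101) = -7.4016
b = 8.3070*sin(153°) = 8.3070*0.45399 = 3.7713

-7.4016 + 3.7713i


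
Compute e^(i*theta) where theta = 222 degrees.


cos(222°) = -0.7431
sin(222°) = -0.6691

e^(i*222°) = -0.7431 - 0.6691i


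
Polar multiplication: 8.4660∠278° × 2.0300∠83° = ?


r = 8.4660 * 2.0300 = 17.1860
theta = 278° + 83° = 361° = 1° (mod 360)

17.1860 cis(1°)


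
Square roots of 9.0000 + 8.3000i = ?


|z| = sqrt(81+68.89) = 12.2430
sqrt((|z|+a)/2) = sqrt((12.2430+9)/2) = sqrt(10.6215) = 3.2591
sqrt((|z|-a)/2) = sqrt((12.2430-9)/2) = sqrt(1.6215) = 1.2734

±(3.2591 + 1.2734i) i.e. 3.2591 + 1.2734i and -3.2591 - 1.2734i


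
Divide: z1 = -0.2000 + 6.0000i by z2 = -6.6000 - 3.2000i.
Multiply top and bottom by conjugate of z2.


Conjugate of z2 = -6.6000 + 3.2000i
Numerator: (-0.2000 + 6.0000i)(-6.6000 + 3.2000i) = -17.8800 - 40.2400i
Denominator: (-6.6)^2 + (-3.2)^2 = 53.8
Result = (-17.8800 - 40.2400i)/53.8

-0.3323 - 0.7480i


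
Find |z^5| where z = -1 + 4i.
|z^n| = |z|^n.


|z| = sqrt(1+16) = sqrt(17) = 4.1231
|z^5| = |z|^5 = (sqrt(17))^5 = 17^2 * sqrt(17) = 289*sqrt(17)

|z^5| = 289*sqrt(17) ≈ 1191.5775


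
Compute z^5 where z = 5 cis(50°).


r^5 = 5^5 = 3125
n*theta = 5*50° = 250° = 250° (mod 360)
a = 3125*cos(250°) = -1068.8129
b = 3125*sin(250°) = -2936.5394

3125 cis(250°) = -1068.8129 - 2936.5394i


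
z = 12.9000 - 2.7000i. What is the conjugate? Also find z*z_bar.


z_bar = 12.9000 + 2.7000i
z*z_bar = 12.9^2 + (-2.7)^2 = 166.41 + 7.29 = 173.7

z_bar = 12.9000 + 2.7000i, z*z_bar = 173.7


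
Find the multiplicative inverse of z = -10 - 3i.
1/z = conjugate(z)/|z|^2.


|z|^2 = 100+9 = 109
1/z = (-10 + 3i)/109

1/z = -0.0917 + 0.0275i


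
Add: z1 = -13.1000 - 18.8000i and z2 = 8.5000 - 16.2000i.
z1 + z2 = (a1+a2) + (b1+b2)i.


Real: -13.1 + 8.5 = -4.6
Imag: -18.8 - 16.2 = -35

-4.6000 - 35.0000i


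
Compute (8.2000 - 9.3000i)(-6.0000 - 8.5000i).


Real = 8.2*(-6) - (-9.3)*(-8.5) = -49.2 - 79.05 = -128.25
Imag = 8.2*(-8.5) - (6)*(-9.3) = -69.7 + 55.8 = -13.9

-128.2500 - 13.9000i


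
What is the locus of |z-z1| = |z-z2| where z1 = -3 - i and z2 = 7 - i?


Equal distances means the locus is the perpendicular bisector of z1 and z2.
Midpoint = ((-3+7)/2, (-1+(-1))/2) = (2.0000, -1.0000)

Perpendicular bisector through (2.0000, -1.0000)


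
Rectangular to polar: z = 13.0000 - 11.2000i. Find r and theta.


r = sqrt(169+125.44) = sqrt(294.44) = 17.1593
theta = atan2(-11.2, 13) = -40.7462 degrees

r = 17.1593, theta = -40.7462 degrees


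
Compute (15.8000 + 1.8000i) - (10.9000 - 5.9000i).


Real: 15.8 - 10.9 = 4.9
Imag: 1.8 + 5.9 = 7.7

4.9000 + 7.7000i


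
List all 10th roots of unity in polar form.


The 10th roots of unity are cis(360k/10°) for k=0..9
Angle step = 360/10 = 36°
Primitive root: cis(36°)
Primitive root = 0.8090 + 0.5878i

10 roots at angles: 0°, 36°, 72°, 108°, 144°, 180°, 216°, 252°, 288°, 324°


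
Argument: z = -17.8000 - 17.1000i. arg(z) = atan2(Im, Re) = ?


Re = -17.8, Im = -17.1
arg = atan2(-17.1, -17.8) = -136.1490 degrees

arg(z) = -136.1490 degrees


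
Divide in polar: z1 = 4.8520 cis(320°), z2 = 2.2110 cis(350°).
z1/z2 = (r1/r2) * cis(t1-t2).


r = 4.8520 / 2.2110 = 2.1945
theta = 320° - 350° = -30° = 330° (mod 360)

2.1945 cis(330°)


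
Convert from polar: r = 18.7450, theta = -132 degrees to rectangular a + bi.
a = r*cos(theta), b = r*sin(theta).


a = 18.7450*cos(-132°) = 18.7450*(-0.669131) = -12.5429
b = 18.7450*sin(-132°) = 18.7450*(-0.74314) = -13.9302

-12.5429 - 13.9302i


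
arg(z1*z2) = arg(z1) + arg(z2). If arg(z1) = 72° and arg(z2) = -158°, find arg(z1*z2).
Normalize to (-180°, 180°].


arg(z1*z2) = 72° - 158° = -86°
Normalized to (-180°, 180°]: -86°

-86°


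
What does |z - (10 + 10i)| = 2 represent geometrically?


|z - z0| = r is a circle with center z0 and radius r.
Center = (10, 10), radius = 2

Circle with center (10, 10) and radius 2


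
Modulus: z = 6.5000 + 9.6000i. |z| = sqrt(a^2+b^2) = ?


|z| = sqrt(6.5^2 + 9.6^2) = sqrt(42.25 + 92.16) = sqrt(134.41) = 11.5935

|z| = 11.5935


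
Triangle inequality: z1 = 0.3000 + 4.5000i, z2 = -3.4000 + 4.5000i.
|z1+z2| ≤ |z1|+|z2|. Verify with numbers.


|z1| = sqrt(0.3^2 + 4.5^2) = sqrt(20.34) = 4.5100
|z2| = sqrt((-3.4)^2 + 4.5^2) = sqrt(31.81) = 5.6400
z1+z2 = -3.1000 + 9.0000i
|z1+z2| = sqrt(90.61) = 9.5189
|z1|+|z2| = 4.5100 + 5.6400 = 10.1500

|z1+z2| = 9.5189 ≤ |z1|+|z2| = 10.1500 (verified)


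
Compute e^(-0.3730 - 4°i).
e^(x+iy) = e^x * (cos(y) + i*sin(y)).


e^-0.3730 = 0.6887
cos(-4°) = 0.9976
sin(-4°) = -0.06976
Real = 0.6887*0.9976 = 0.6870
Imag = 0.6887*(-0.06976) = -0.0480

0.6870 - 0.0480i


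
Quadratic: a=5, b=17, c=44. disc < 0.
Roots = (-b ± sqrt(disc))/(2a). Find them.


disc = 17^2 - 4*5*44 = 289 - 880 = -591
sqrt(|disc|) = sqrt(591) = 24.3105
Real part = -17/(2*5) = -1.7000
Imag part = 24.3105/(2*5) = 2.4310

-1.7000 ± 2.4310i


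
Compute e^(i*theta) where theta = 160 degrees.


cos(160°) = -0.9397
sin(160°) = 0.3420

e^(i*160°) = -0.9397 + 0.3420i


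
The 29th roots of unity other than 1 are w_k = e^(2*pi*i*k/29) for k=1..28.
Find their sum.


With w = e^(2*pi*i/29), all 29 of the 29th roots of unity w^0 = 1, w, ..., w^(28) sum to 0: 1 + w + ... + w^(28) = (1 - w^29)/(1 - w) = 0 since w^29 = 1, w ≠ 1.
Removing the root 1: w + w^2 + ... + w^(28) = 0 - 1 = -1

Sum = -1


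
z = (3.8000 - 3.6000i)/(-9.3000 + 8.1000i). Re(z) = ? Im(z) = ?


Multiply by conjugate: (3.8000 - 3.6000i)(-9.3000 - 8.1000i) / ((-9.3)^2 + 8.1^2)
Numerator real = 3.8*(-9.3) - (3.6)*8.1 = -64.5
Numerator imag = -3.6*(-9.3) - 3.8*8.1 = 2.7
Denominator = 152.1
Re(z) = -64.5/152.1 = -0.4241
Im(z) = 2.7/152.1 = 0.0178

Re(z) = -0.4241, Im(z) = 0.0178


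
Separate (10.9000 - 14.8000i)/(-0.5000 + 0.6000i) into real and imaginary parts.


Multiply by conjugate: (10.9000 - 14.8000i)(-0.5000 - 0.6000i) / ((-0.5)^2 + 0.6^2)
Numerator real = 10.9*(-0.5) - (14.8)*0.6 = -14.33
Numerator imag = -14.8*(-0.5) - 10.9*0.6 = 0.86
Denominator = 0.61
Re(z) = -14.33/0.61 = -23.4918
Im(z) = 0.86/0.61 = 1.4098

Re(z) = -23.4918, Im(z) = 1.4098


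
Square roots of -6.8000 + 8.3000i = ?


|z| = sqrt(46.24+68.89) = 10.7299
sqrt((|z|+a)/2) = sqrt((10.7299+(-6.8))/2) = sqrt(1.9649) = 1.4018
sqrt((|z|-a)/2) = sqrt((10.7299-(-6.8))/2) = sqrt(8.7649) = 2.9606

±(1.4018 + 2.9606i) i.e. 1.4018 + 2.9606i and -1.4018 - 2.9606i


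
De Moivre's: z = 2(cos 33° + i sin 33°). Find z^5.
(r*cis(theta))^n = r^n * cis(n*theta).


r^5 = 2^5 = 32
n*theta = 5*33° = 165° = 165° (mod 360)
a = 32*cos(165°) = -30.9096
b = 32*sin(165°) = 8.2822

32 cis(165°) = -30.9096 + 8.2822i


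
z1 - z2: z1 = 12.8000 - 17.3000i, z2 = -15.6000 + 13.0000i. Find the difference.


Real: 12.8 + 15.6 = 28.4
Imag: -17.3 - 13 = -30.3

28.4000 - 30.3000i


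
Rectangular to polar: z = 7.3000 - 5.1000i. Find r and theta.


r = sqrt(53.29+26.01) = sqrt(79.3) = 8.9051
theta = atan2(-5.1, 7.3) = -34.9393 degrees

r = 8.9051, theta = -34.9393 degrees


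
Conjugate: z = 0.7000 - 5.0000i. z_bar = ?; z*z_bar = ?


z_bar = 0.7000 + 5.0000i
z*z_bar = 0.7^2 + (-5)^2 = 0.49 + 25 = 25.49

z_bar = 0.7000 + 5.0000i, z*z_bar = 25.49


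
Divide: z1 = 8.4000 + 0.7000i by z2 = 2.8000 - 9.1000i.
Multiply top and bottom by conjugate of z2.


Conjugate of z2 = 2.8000 + 9.1000i
Numerator: (8.4000 + 0.7000i)(2.8000 + 9.1000i) = 17.1500 + 78.4000i
Denominator: 2.8^2 + (-9.1)^2 = 90.65
Result = (17.1500 + 78.4000i)/90.65

0.1892 + 0.8649i


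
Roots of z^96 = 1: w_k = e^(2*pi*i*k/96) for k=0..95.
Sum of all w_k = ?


The sum of all 96th roots of unity is 0.
Geometric series: (1 - w^96)/(1 - w) = (1-1)/(1-w) = 0 since w^96 = 1, w ≠ 1.
Alternatively: coefficient of z^95 in z^96 - 1 is 0.

0


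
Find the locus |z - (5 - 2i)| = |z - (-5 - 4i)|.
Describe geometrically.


Equal distances means the locus is the perpendicular bisector of z1 and z2.
Midpoint = ((5+(-5))/2, (-2+(-4))/2) = (0, -3.0000)

Perpendicular bisector through (0, -3.0000)


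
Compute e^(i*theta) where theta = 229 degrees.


cos(229°) = -0.6561
sin(229°) = -0.7547

e^(i*229°) = -0.6561 - 0.7547i


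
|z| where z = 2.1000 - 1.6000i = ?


|z| = sqrt(2.1^2 + (-1.6)^2) = sqrt(4.41 + 2.56) = sqrt(6.97) = 2.6401

|z| = 2.6401


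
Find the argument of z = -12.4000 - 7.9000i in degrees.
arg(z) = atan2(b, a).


Re = -12.4, Im = -7.9
arg = atan2(-7.9, -12.4) = -147.4989 degrees

arg(z) = -147.4989 degrees


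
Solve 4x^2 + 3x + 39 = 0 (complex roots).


disc = 3^2 - 4*4*39 = 9 - 624 = -615
sqrt(|disc|) = sqrt(615) = 24.7992
Real part = -3/(2*4) = -0.3750
Imag part = 24.7992/(2*4) = 3.0999

-0.3750 ± 3.0999i


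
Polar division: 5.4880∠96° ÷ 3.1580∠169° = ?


r = 5.4880 / 3.1580 = 1.7378
theta = 96° - 169° = -73° = 287° (mod 360)

1.7378 cis(287°)


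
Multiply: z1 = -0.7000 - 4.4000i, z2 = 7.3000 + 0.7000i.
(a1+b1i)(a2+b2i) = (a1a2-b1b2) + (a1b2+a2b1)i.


Real = -0.7*7.3 - (-4.4)*0.7 = -5.11 - (-3.08) = -2.03
Imag = -0.7*0.7 + 7.3*(-4.4) = -0.49 - (32.12) = -32.61

-2.0300 - 32.6100i


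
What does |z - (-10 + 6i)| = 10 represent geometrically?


|z - z0| = r is a circle with center z0 and radius r.
Center = (-10, 6), radius = 10

Circle with center (-10, 6) and radius 10


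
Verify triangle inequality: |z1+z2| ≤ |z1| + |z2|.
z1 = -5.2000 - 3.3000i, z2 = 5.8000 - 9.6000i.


|z1| = sqrt((-5.2)^2 + (-3.3)^2) = sqrt(37.93) = 6.1587
|z2| = sqrt(5.8^2 + (-9.6)^2) = sqrt(125.8) = 11.2161
z1+z2 = 0.6000 - 12.9000i
|z1+z2| = sqrt(166.77) = 12.9139
|z1|+|z2| = 6.1587 + 11.2161 = 17.3748

|z1+z2| = 12.9139 ≤ |z1|+|z2| = 17.3748 (verified)


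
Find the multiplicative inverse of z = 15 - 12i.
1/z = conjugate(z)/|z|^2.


|z|^2 = 225+144 = 369
1/z = (15 + 12i)/369

1/z = 0.0407 + 0.0325i


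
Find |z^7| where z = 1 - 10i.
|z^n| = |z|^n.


|z| = sqrt(1+100) = sqrt(101) = 10.0499
|z^7| = |z|^7 = (sqrt(101))^7 = 101^3 * sqrt(101) = 1030301*sqrt(101)

|z^7| = 1030301*sqrt(101) ≈ 10354396.9023


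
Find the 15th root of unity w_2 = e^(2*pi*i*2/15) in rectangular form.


Angle = 360*2/15 = 48°
a = cos(48°) = 0.6691
b = sin(48°) = 0.7431

0.6691 + 0.7431i


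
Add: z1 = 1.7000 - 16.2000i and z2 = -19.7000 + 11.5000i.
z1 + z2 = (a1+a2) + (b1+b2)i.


Real: 1.7 - 19.7 = -18
Imag: -16.2 + 11.5 = -4.7

-18.0000 - 4.7000i


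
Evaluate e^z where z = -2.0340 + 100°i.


e^-2.0340 = 0.1308
cos(100°) = -0.1736
sin(100°) = 0.9848
Real = 0.1308*(-0.1736) = -0.0227
Imag = 0.1308*0.9848 = 0.1288

-0.0227 + 0.1288i


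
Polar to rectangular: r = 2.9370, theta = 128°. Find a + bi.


a = 2.9370*cos(128°) = 2.9370*(-0.61566) = -1.8082
b = 2.9370*sin(128°) = 2.9370*0.788 = 2.3144

-1.8082 + 2.3144i


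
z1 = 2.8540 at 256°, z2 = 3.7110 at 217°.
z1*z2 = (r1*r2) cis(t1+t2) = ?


r = 2.8540 * 3.7110 = 10.5912
theta = 256° + 217° = 473° = 113° (mod 360)

10.5912 cis(113°)


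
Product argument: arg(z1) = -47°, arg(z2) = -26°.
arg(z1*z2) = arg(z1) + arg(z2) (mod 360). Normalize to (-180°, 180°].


arg(z1*z2) = -47° - 26° = -73°
Normalized to (-180°, 180°]: -73°

-73°


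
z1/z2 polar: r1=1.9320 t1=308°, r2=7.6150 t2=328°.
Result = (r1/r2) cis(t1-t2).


r = 1.9320 / 7.6150 = 0.2537
theta = 308° - 328° = -20° = 340° (mod 360)

0.2537 cis(340°)


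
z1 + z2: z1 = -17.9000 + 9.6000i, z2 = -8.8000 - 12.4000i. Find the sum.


Real: -17.9 - 8.8 = -26.7
Imag: 9.6 - 12.4 = -2.8

-26.7000 - 2.8000i


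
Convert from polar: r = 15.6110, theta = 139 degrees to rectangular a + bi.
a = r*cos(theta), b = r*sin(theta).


a = 15.6110*cos(139°) = 15.6110*(-0.75471) = -11.7818
b = 15.6110*sin(139°) = 15.6110*0.656059 = 10.2417

-11.7818 + 10.2417i


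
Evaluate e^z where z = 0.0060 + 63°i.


e^0.0060 = 1.0060
cos(63°) = 0.454
sin(63°) = 0.89101
Real = 1.0060*0.454 = 0.4567
Imag = 1.0060*0.89101 = 0.8964

0.4567 + 0.8964i


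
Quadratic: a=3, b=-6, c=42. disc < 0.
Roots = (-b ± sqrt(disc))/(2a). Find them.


disc = (-6)^2 - 4*3*42 = 36 - 504 = -468
sqrt(|disc|) = sqrt(468) = 21.6333
Real part = 6/(2*3) = 1.0000
Imag part = 21.6333/(2*3) = 3.6056

1.0000 ± 3.6056i


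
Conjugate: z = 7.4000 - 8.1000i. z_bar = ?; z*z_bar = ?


z_bar = 7.4000 + 8.1000i
z*z_bar = 7.4^2 + (-8.1)^2 = 54.76 + 65.61 = 120.37

z_bar = 7.4000 + 8.1000i, z*z_bar = 120.37


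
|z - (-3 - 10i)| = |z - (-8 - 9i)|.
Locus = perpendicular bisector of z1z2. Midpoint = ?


Equal distances means the locus is the perpendicular bisector of z1 and z2.
Midpoint = ((-3+(-8))/2, (-10+(-9))/2) = (-5.5000, -9.5000)

Perpendicular bisector through (-5.5000, -9.5000)


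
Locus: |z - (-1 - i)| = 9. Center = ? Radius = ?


|z - z0| = r is a circle with center z0 and radius r.
Center = (-1, -1), radius = 9

Circle with center (-1, -1) and radius 9


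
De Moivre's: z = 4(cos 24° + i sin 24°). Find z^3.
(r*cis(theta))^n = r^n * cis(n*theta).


r^3 = 4^3 = 64
n*theta = 3*24° = 72° = 72° (mod 360)
a = 64*cos(72°) = 19.7771
b = 64*sin(72°) = 60.8676

64 cis(72°) = 19.7771 + 60.8676i


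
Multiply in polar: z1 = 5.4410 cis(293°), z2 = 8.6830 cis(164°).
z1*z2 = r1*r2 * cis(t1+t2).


r = 5.4410 * 8.6830 = 47.2442
theta = 293° + 164° = 457° = 97° (mod 360)

47.2442 cis(97°)


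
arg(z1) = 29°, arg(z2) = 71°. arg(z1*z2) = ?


arg(z1*z2) = 29° + 71° = 100°
Normalized to (-180°, 180°]: 100°

100°


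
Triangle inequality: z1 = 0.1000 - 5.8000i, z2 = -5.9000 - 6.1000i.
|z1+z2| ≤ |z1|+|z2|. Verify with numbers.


|z1| = sqrt(0.1^2 + (-5.8)^2) = sqrt(33.65) = 5.8009
|z2| = sqrt((-5.9)^2 + (-6.1)^2) = sqrt(72.02) = 8.4865
z1+z2 = -5.8000 - 11.9000i
|z1+z2| = sqrt(175.25) = 13.2382
|z1|+|z2| = 5.8009 + 8.4865 = 14.2874

|z1+z2| = 13.2382 ≤ |z1|+|z2| = 14.2874 (verified)


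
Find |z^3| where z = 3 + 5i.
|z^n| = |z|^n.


|z| = sqrt(9+25) = sqrt(34) = 5.8310
|z^3| = |z|^3 = (sqrt(34))^3 = 34*sqrt(34)

|z^3| = 34*sqrt(34) ≈ 198.2524


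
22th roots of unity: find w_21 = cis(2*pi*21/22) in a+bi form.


Angle = 360*21/22 = 343.6364°
a = cos(343.6364°) = 0.9595
b = sin(343.6364°) = -0.2817

0.9595 - 0.2817i


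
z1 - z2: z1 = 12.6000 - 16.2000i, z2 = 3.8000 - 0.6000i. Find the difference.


Real: 12.6 - 3.8 = 8.8
Imag: -16.2 + 0.6 = -15.6

8.8000 - 15.6000i


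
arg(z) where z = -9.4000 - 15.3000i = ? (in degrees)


Re = -9.4, Im = -15.3
arg = atan2(-15.3, -9.4) = -121.5657 degrees

arg(z) = -121.5657 degrees


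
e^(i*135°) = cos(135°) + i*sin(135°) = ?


cos(135°) = -0.7071
sin(135°) = 0.7071

e^(i*135°) = -0.7071 + 0.7071i


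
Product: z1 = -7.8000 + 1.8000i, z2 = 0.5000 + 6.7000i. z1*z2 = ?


Real = -7.8*0.5 - 1.8*6.7 = -3.9 - 12.06 = -15.96
Imag = -7.8*6.7 + 0.5*1.8 = -52.26 + 0.9 = -51.36

-15.9600 - 51.3600i


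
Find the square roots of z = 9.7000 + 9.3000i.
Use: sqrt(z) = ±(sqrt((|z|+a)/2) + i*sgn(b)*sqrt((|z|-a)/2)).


|z| = sqrt(94.09+86.49) = 13.4380
sqrt((|z|+a)/2) = sqrt((13.4380+9.7)/2) = sqrt(11.5690) = 3.4013
sqrt((|z|-a)/2) = sqrt((13.4380-9.7)/2) = sqrt(1.8690) = 1.3671

±(3.4013 + 1.3671i) i.e. 3.4013 + 1.3671i and -3.4013 - 1.3671i


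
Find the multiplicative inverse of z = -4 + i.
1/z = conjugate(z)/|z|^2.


|z|^2 = 16+1 = 17
1/z = (-4 - 1i)/17

1/z = -0.2353 - 0.0588i


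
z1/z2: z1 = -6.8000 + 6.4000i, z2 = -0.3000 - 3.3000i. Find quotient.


Conjugate of z2 = -0.3000 + 3.3000i
Numerator: (-6.8000 + 6.4000i)(-0.3000 + 3.3000i) = -19.0800 - 24.3600i
Denominator: (-0.3)^2 + (-3.3)^2 = 10.98
Result = (-19.0800 - 24.3600i)/10.98

-1.7377 - 2.2186i


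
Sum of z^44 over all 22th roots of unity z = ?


The roots are w_k = w^k with w = e^(2*pi*i/22), and (w^k)^44 = (w^44)^k.
So S = 1 + u + u^2 + ... + u^(21) with u = w^44.
44 = 2*22 + 0, so 44 is a multiple of 22 and u = (w^22)^2 = 1.
Every one of the 22 terms equals 1: S = 22

S = 22


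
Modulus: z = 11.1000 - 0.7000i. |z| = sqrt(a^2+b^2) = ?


|z| = sqrt(11.1^2 + (-0.7)^2) = sqrt(123.21 + 0.49) = sqrt(123.7) = 11.1221

|z| = 11.1221


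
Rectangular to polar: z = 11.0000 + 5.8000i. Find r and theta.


r = sqrt(121+33.64) = sqrt(154.64) = 12.4354
theta = atan2(5.8, 11) = 27.8015 degrees

r = 12.4354, theta = 27.8015 degrees


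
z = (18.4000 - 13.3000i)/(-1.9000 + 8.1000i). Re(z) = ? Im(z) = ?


Multiply by conjugate: (18.4000 - 13.3000i)(-1.9000 - 8.1000i) / ((-1.9)^2 + 8.1^2)
Numerator real = 18.4*(-1.9) - (13.3)*8.1 = -142.69
Numerator imag = -13.3*(-1.9) - 18.4*8.1 = -123.77
Denominator = 69.22
Re(z) = -142.69/69.22 = -2.0614
Im(z) = -123.77/69.22 = -1.7881

Re(z) = -2.0614, Im(z) = -1.7881


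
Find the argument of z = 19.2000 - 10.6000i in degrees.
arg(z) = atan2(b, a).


Re = 19.2, Im = -10.6
arg = atan2(-10.6, 19.2) = -28.9024 degrees

arg(z) = -28.9024 degrees


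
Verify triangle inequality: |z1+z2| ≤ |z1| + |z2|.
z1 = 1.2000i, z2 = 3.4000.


|z1| = sqrt(0^2 + 1.2^2) = sqrt(1.44) = 1.2000
|z2| = sqrt(3.4^2 + 0^2) = sqrt(11.56) = 3.4000
z1+z2 = 3.4000 + 1.2000i
|z1+z2| = sqrt(13) = 3.6056
|z1|+|z2| = 1.2000 + 3.4000 = 4.6000

|z1+z2| = 3.6056 ≤ |z1|+|z2| = 4.6000 (verified)


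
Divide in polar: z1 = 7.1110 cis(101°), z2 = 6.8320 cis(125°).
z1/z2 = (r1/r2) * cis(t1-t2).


r = 7.1110 / 6.8320 = 1.0408
theta = 101° - 125° = -24° = 336° (mod 360)

1.0408 cis(336°)


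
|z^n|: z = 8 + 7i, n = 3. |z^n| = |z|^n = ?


|z| = sqrt(64+49) = sqrt(113) = 10.6301
|z^3| = |z|^3 = (sqrt(113))^3 = 113*sqrt(113)

|z^3| = 113*sqrt(113) ≈ 1201.2065


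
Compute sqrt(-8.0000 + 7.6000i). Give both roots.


|z| = sqrt(64+57.76) = 11.0345
sqrt((|z|+a)/2) = sqrt((11.0345+(-8))/2) = sqrt(1.5172) = 1.2318
sqrt((|z|-a)/2) = sqrt((11.0345-(-8))/2) = sqrt(9.5172) = 3.0850

±(1.2318 + 3.0850i) i.e. 1.2318 + 3.0850i and -1.2318 - 3.0850i


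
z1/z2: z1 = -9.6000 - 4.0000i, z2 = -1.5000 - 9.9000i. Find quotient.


Conjugate of z2 = -1.5000 + 9.9000i
Numerator: (-9.6000 - 4.0000i)(-1.5000 + 9.9000i) = 54.0000 - 89.0400i
Denominator: (-1.5)^2 + (-9.9)^2 = 100.26
Result = (54.0000 - 89.0400i)/100.26

0.5386 - 0.8881i


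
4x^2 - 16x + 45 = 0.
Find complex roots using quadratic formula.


disc = (-16)^2 - 4*4*45 = 256 - 720 = -464
sqrt(|disc|) = sqrt(464) = 21.5407
Real part = 16/(2*4) = 2.0000
Imag part = 21.5407/(2*4) = 2.6926

2.0000 ± 2.6926i


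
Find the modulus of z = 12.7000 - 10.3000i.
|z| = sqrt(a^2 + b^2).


|z| = sqrt(12.7^2 + (-10.3)^2) = sqrt(161.29 + 106.09) = sqrt(267.38) = 16.3518

|z| = 16.3518


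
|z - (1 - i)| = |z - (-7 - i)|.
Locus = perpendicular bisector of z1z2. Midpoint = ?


Equal distances means the locus is the perpendicular bisector of z1 and z2.
Midpoint = ((1+(-7))/2, (-1+(-1))/2) = (-3.0000, -1.0000)

Perpendicular bisector through (-3.0000, -1.0000)


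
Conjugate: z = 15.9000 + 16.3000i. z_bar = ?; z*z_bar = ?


z_bar = 15.9000 - 16.3000i
z*z_bar = 15.9^2 + 16.3^2 = 252.81 + 265.69 = 518.5

z_bar = 15.9000 - 16.3000i, z*z_bar = 518.5


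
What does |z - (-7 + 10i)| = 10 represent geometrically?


|z - z0| = r is a circle with center z0 and radius r.
Center = (-7, 10), radius = 10

Circle with center (-7, 10) and radius 10


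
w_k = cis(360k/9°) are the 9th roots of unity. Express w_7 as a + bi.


Angle = 360*7/9 = 280°
a = cos(280°) = 0.1736
b = sin(280°) = -0.9848

0.1736 - 0.9848i


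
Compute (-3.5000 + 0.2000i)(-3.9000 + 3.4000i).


Real = -3.5*(-3.9) - 0.2*3.4 = 13.65 - 0.68 = 12.97
Imag = -3.5*3.4 - (3.9)*0.2 = -11.9 - (0.78) = -12.68

12.9700 - 12.6800i


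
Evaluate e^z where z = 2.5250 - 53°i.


e^2.5250 = 12.4909
cos(-53°) = 0.601815
sin(-53°) = -0.79864
Real = 12.4909*0.601815 = 7.5172
Imag = 12.4909*(-0.79864) = -9.9757

7.5172 - 9.9757i


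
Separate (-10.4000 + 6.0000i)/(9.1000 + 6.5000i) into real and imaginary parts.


Multiply by conjugate: (-10.4000 + 6.0000i)(9.1000 - 6.5000i) / (9.1^2 + 6.5^2)
Numerator real = -10.4*9.1 + 6*6.5 = -55.64
Numerator imag = 6*9.1 - (-10.4)*6.5 = 122.2
Denominator = 125.06
Re(z) = -55.64/125.06 = -0.4449
Im(z) = 122.2/125.06 = 0.9771

Re(z) = -0.4449, Im(z) = 0.9771


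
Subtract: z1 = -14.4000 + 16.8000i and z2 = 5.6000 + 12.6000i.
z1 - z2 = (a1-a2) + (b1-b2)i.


Real: -14.4 - 5.6 = -20
Imag: 16.8 - 12.6 = 4.2

-20.0000 + 4.2000i


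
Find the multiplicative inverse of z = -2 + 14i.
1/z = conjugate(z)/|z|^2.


|z|^2 = 4+196 = 200
1/z = (-2 - 14i)/200

1/z = -0.0100 - 0.0700i


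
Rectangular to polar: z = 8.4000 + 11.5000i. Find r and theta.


r = sqrt(70.56+132.25) = sqrt(202.81) = 14.2411
theta = atan2(11.5, 8.4) = 53.8543 degrees

r = 14.2411, theta = 53.8543 degrees


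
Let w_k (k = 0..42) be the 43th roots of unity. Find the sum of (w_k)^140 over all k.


The roots are w_k = w^k with w = e^(2*pi*i/43), and (w^k)^140 = (w^140)^k.
So S = 1 + u + u^2 + ... + u^(42) with u = w^140.
140 = 3*43 + 11, so 140 is not a multiple of 43: u = (w^43)^3 * w^11 = w^11 ≠ 1 (w is a primitive 43th root), while u^43 = (w^43)^140 = 1.
Geometric series: S = (1 - u^43)/(1 - u) = (1 - 1)/(1 - u) = 0

S = 0


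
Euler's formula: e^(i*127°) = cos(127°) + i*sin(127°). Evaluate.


cos(127°) = -0.6018
sin(127°) = 0.7986

e^(i*127°) = -0.6018 + 0.7986i


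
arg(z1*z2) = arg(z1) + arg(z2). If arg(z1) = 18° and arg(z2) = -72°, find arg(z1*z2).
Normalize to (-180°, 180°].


arg(z1*z2) = 18° - 72° = -54°
Normalized to (-180°, 180°]: -54°

-54°


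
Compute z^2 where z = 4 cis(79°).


r^2 = 4^2 = 16
n*theta = 2*79° = 158° = 158° (mod 360)
a = 16*cos(158°) = -14.8349
b = 16*sin(158°) = 5.9937

16 cis(158°) = -14.8349 + 5.9937i


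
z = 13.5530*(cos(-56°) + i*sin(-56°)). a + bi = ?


a = 13.5530*cos(-56°) = 13.5530*0.55919 = 7.5787
b = 13.5530*sin(-56°) = 13.5530*(-0.8290376) = -11.2359

7.5787 - 11.2359i


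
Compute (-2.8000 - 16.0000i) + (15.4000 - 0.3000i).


Real: -2.8 + 15.4 = 12.6
Imag: -16 - 0.3 = -16.3

12.6000 - 16.3000i


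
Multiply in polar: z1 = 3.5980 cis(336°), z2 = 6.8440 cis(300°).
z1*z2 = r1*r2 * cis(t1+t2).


r = 3.5980 * 6.8440 = 24.6247
theta = 336° + 300° = 636° = 276° (mod 360)

24.6247 cis(276°)


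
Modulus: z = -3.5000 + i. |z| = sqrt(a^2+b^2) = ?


|z| = sqrt((-3.5)^2 + 1^2) = sqrt(12.25 + 1) = sqrt(13.25) = 3.6401

|z| = 3.6401


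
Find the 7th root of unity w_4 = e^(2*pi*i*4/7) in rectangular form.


Angle = 360*4/7 = 205.7143°
a = cos(205.7143°) = -0.9010
b = sin(205.7143°) = -0.4339

-0.9010 - 0.4339i


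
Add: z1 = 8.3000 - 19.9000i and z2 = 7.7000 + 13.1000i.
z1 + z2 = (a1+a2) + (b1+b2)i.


Real: 8.3 + 7.7 = 16
Imag: -19.9 + 13.1 = -6.8

16.0000 - 6.8000i


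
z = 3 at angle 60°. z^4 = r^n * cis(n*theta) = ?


r^4 = 3^4 = 81
n*theta = 4*60° = 240° = 240° (mod 360)
a = 81*cos(240°) = -40.5000
b = 81*sin(240°) = -70.1481

81 cis(240°) = -40.5000 - 70.1481i


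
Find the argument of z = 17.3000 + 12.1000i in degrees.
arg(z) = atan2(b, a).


Re = 17.3, Im = 12.1
arg = atan2(12.1, 17.3) = 34.9698 degrees

arg(z) = 34.9698 degrees


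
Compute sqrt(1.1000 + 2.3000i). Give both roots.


|z| = sqrt(1.21+5.29) = 2.5495
sqrt((|z|+a)/2) = sqrt((2.5495+1.1)/2) = sqrt(1.8248) = 1.3508
sqrt((|z|-a)/2) = sqrt((2.5495-1.1)/2) = sqrt(0.7248) = 0.8513

±(1.3508 + 0.8513i) i.e. 1.3508 + 0.8513i and -1.3508 - 0.8513i


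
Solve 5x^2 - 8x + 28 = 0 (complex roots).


disc = (-8)^2 - 4*5*28 = 64 - 560 = -496
sqrt(|disc|) = sqrt(496) = 22.2711
Real part = 8/(2*5) = 0.8000
Imag part = 22.2711/(2*5) = 2.2271

0.8000 ± 2.2271i


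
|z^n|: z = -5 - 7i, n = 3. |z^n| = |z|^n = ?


|z| = sqrt(25+49) = sqrt(74) = 8.6023
|z^3| = |z|^3 = (sqrt(74))^3 = 74*sqrt(74)

|z^3| = 74*sqrt(74) ≈ 636.5721


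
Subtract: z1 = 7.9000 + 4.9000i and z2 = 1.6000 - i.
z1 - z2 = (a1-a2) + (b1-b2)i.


Real: 7.9 - 1.6 = 6.3
Imag: 4.9 + 1 = 5.9

6.3000 + 5.9000i


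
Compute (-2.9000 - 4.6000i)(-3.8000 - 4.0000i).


Real = -2.9*(-3.8) - (-4.6)*(-4) = 11.02 - 18.4 = -7.38
Imag = -2.9*(-4) - (3.8)*(-4.6) = 11.6 + 17.48 = 29.08

-7.3800 + 29.0800i


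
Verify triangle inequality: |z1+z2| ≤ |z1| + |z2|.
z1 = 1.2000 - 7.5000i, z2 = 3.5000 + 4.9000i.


|z1| = sqrt(1.2^2 + (-7.5)^2) = sqrt(57.69) = 7.5954
|z2| = sqrt(3.5^2 + 4.9^2) = sqrt(36.26) = 6.0216
z1+z2 = 4.7000 - 2.6000i
|z1+z2| = sqrt(28.85) = 5.3712
|z1|+|z2| = 7.5954 + 6.0216 = 13.6170

|z1+z2| = 5.3712 ≤ |z1|+|z2| = 13.6170 (verified)


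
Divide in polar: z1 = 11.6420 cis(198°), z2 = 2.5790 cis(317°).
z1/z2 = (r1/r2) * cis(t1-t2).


r = 11.6420 / 2.5790 = 4.5142
theta = 198° - 317° = -119° = 241° (mod 360)

4.5142 cis(241°)


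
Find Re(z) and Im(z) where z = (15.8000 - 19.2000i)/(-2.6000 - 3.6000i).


Multiply by conjugate: (15.8000 - 19.2000i)(-2.6000 + 3.6000i) / ((-2.6)^2 + (-3.6)^2)
Numerator real = 15.8*(-2.6) - (19.2)*(-3.6) = 28.04
Numerator imag = -19.2*(-2.6) - 15.8*(-3.6) = 106.8
Denominator = 19.72
Re(z) = 28.04/19.72 = 1.4219
Im(z) = 106.8/19.72 = 5.4158

Re(z) = 1.4219, Im(z) = 5.4158


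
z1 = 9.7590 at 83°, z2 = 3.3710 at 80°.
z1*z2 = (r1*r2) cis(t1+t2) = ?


r = 9.7590 * 3.3710 = 32.8976
theta = 83° + 80° = 163° = 163° (mod 360)

32.8976 cis(163°)


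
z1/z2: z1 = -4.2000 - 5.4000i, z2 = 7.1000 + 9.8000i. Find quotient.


Conjugate of z2 = 7.1000 - 9.8000i
Numerator: (-4.2000 - 5.4000i)(7.1000 - 9.8000i) = -82.7400 + 2.8200i
Denominator: 7.1^2 + 9.8^2 = 146.45
Result = (-82.7400 + 2.8200i)/146.45

-0.5650 + 0.0193i


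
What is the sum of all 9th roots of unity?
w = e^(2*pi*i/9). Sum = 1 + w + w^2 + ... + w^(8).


The sum of all 9th roots of unity is 0.
Geometric series: (1 - w^9)/(1 - w) = (1-1)/(1-w) = 0 since w^9 = 1, w ≠ 1.
Alternatively: coefficient of z^8 in z^9 - 1 is 0.

0


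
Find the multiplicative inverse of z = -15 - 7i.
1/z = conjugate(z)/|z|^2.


|z|^2 = 225+49 = 274
1/z = (-15 + 7i)/274

1/z = -0.0547 + 0.0255i


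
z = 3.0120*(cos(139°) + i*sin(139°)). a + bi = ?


a = 3.0120*cos(139°) = 3.0120*(-0.7547) = -2.2732
b = 3.0120*sin(139°) = 3.0120*0.656059 = 1.9760

-2.2732 + 1.9760i


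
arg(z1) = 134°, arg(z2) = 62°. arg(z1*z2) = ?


arg(z1*z2) = 134° + 62° = 196°
Normalized to (-180°, 180°]: -164°

-164°


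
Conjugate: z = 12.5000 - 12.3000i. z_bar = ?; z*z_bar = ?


z_bar = 12.5000 + 12.3000i
z*z_bar = 12.5^2 + (-12.3)^2 = 156.25 + 151.29 = 307.54

z_bar = 12.5000 + 12.3000i, z*z_bar = 307.54


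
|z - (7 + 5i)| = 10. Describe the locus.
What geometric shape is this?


|z - z0| = r is a circle with center z0 and radius r.
Center = (7, 5), radius = 10

Circle with center (7, 5) and radius 10


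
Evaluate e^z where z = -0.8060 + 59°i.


e^-0.8060 = 0.4466
cos(59°) = 0.515
sin(59°) = 0.8572
Real = 0.4466*0.515 = 0.2300
Imag = 0.4466*0.8572 = 0.3828

0.2300 + 0.3828i


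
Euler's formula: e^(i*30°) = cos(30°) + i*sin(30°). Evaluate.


cos(30°) = 0.8660
sin(30°) = 0.5000

e^(i*30°) = 0.8660 + 0.5000i


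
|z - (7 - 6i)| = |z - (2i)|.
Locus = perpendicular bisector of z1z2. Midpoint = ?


Equal distances means the locus is the perpendicular bisector of z1 and z2.
Midpoint = ((7+0)/2, (-6+2)/2) = (3.5000, -2.0000)

Perpendicular bisector through (3.5000, -2.0000)


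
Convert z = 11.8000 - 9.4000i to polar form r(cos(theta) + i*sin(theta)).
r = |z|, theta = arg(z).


r = sqrt(139.24+88.36) = sqrt(227.6) = 15.0864
theta = atan2(-9.4, 11.8) = -38.5412 degrees

r = 15.0864, theta = -38.5412 degrees


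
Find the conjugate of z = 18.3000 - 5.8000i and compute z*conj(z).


z_bar = 18.3000 + 5.8000i
z*z_bar = 18.3^2 + (-5.8)^2 = 334.89 + 33.64 = 368.53

z_bar = 18.3000 + 5.8000i, z*z_bar = 368.53


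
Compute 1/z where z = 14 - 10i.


|z|^2 = 196+100 = 296
1/z = (14 + 10i)/296

1/z = 0.0473 + 0.0338i


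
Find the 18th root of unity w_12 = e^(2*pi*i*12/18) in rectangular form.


Angle = 360*12/18 = 240°
a = cos(240°) = -0.5000
b = sin(240°) = -0.8660

-0.5000 - 0.8660i


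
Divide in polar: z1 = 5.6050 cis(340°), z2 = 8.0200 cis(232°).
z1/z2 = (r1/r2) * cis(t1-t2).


r = 5.6050 / 8.0200 = 0.6989
theta = 340° - 232° = 108° = 108° (mod 360)

0.6989 cis(108°)


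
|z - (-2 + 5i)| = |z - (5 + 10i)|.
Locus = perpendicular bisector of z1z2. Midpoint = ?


Equal distances means the locus is the perpendicular bisector of z1 and z2.
Midpoint = ((-2+5)/2, (5+10)/2) = (1.5000, 7.5000)

Perpendicular bisector through (1.5000, 7.5000)


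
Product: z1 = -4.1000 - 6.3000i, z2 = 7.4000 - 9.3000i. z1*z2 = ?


Real = -4.1*7.4 - (-6.3)*(-9.3) = -30.34 - 58.59 = -88.93
Imag = -4.1*(-9.3) + 7.4*(-6.3) = 38.13 - (46.62) = -8.49

-88.9300 - 8.4900i


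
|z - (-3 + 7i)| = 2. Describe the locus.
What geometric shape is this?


|z - z0| = r is a circle with center z0 and radius r.
Center = (-3, 7), radius = 2

Circle with center (-3, 7) and radius 2


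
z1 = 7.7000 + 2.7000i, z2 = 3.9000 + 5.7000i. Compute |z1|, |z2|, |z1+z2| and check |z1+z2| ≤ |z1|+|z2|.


|z1| = sqrt(7.7^2 + 2.7^2) = sqrt(66.58) = 8.1597
|z2| = sqrt(3.9^2 + 5.7^2) = sqrt(47.7) = 6.9065
z1+z2 = 11.6000 + 8.4000i
|z1+z2| = sqrt(205.12) = 14.3220
|z1|+|z2| = 8.1597 + 6.9065 = 15.0662

|z1+z2| = 14.3220 ≤ |z1|+|z2| = 15.0662 (verified)


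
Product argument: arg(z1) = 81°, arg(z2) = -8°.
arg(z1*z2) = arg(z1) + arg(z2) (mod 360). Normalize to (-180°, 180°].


arg(z1*z2) = 81° - 8° = 73°
Normalized to (-180°, 180°]: 73°

73°


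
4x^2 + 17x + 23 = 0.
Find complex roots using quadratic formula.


disc = 17^2 - 4*4*23 = 289 - 368 = -79
sqrt(|disc|) = sqrt(79) = 8.8882
Real part = -17/(2*4) = -2.1250
Imag part = 8.8882/(2*4) = 1.1110

-2.1250 ± 1.1110i


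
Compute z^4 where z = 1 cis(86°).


r^4 = 1^4 = 1
n*theta = 4*86° = 344° = 344° (mod 360)
a = 1*cos(344°) = 0.9613
b = 1*sin(344°) = -0.2756

1 cis(344°) = 0.9613 - 0.2756i


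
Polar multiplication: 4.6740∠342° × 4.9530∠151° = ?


r = 4.6740 * 4.9530 = 23.1503
theta = 342° + 151° = 493° = 133° (mod 360)

23.1503 cis(133°)
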